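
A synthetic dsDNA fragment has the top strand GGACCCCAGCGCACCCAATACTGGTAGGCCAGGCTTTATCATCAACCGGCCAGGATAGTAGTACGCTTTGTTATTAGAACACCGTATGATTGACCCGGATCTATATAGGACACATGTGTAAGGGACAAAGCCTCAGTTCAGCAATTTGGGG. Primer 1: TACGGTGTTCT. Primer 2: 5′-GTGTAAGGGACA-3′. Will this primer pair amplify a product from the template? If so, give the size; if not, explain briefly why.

Primer 1 (TACGGTGTTCT) has reverse complement AGAACACCGTA, which matches the top strand at positions 76–86; primer 1 anneals to the top strand there with its 3' end pointing upstream toward position 76.
Primer 2 (GTGTAAGGGACA) matches the top strand directly at positions 116–127; it anneals to the bottom strand with its 3' end pointing downstream toward position 127.
The 3' ends diverge (primer 1 extends toward position 1, primer 2 toward position 151), so the primers never converge on a shared product.

No product — the primers' 3' ends point away from each other.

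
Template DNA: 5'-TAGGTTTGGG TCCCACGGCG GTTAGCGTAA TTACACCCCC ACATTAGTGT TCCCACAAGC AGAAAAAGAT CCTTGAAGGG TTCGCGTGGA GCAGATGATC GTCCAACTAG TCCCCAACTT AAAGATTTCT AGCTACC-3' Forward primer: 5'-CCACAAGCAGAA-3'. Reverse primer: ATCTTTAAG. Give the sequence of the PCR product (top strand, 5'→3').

5'-CCACAAGCAGAAAAAGATCCTTGAAGGGTTCGCGTGGAGCAGATGATCGTCCAACTAGTCCCCAACTTAAAGAT-3'

Scanning the template, CCACAAGCAGAA occurs at positions 53–64; this primer anneals to the bottom strand there with its 3' end pointing downstream.
Taking the reverse complement of ATCTTTAAG gives CTTAAAGAT, found at positions 118–126 on the template; the primer anneals here to the top strand with its 3' end pointing upstream.
The product is the template from position 53 through 126 (74 bp).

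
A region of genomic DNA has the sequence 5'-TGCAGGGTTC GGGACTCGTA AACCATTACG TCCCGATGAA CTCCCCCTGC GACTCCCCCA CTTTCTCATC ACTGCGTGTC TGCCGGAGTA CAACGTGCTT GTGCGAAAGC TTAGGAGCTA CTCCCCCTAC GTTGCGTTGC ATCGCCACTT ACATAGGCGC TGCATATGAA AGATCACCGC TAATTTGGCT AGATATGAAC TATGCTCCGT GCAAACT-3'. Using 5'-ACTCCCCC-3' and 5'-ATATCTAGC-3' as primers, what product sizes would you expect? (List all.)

The forward primer ACTCCCCC matches the top strand at positions 40–47, 52–59, 120–127.
The reverse primer's reverse complement is GCTAGATAT, matching at positions 188–196.
Each forward site pairs with the reverse site to give a product ending at position 196: sizes 157, 145, 77 bp.

157 bp, 145 bp, 77 bp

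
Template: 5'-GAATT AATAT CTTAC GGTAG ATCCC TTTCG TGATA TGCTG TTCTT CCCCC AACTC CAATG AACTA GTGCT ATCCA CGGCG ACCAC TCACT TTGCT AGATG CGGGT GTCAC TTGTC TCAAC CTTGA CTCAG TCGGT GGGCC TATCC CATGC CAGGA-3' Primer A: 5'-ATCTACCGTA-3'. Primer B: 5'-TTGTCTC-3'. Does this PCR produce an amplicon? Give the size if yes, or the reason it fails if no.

No product — the primers' 3' ends point away from each other.

Primer A (ATCTACCGTA) has reverse complement TACGGTAGAT, which matches the top strand at positions 13–22; primer A anneals to the top strand there with its 3' end pointing upstream toward position 13.
Primer B (TTGTCTC) matches the top strand directly at positions 111–117; it anneals to the bottom strand with its 3' end pointing downstream toward position 117.
The 3' ends diverge (primer A extends toward position 1, primer B toward position 155), so the primers never converge on a shared product.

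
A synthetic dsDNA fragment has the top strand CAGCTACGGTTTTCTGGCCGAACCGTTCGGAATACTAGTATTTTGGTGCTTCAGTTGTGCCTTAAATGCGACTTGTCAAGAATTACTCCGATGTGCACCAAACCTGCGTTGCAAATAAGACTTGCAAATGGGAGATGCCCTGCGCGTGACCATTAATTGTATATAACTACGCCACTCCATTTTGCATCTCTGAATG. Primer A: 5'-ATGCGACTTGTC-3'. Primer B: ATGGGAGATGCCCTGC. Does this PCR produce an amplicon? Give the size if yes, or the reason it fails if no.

No product — both primers anneal to the same strand and extend in the same direction.

Primer A (ATGCGACTTGTC) matches the top strand at positions 66–77 (3' end points downstream).
Primer B (ATGGGAGATGCCCTGC) also matches the top strand directly, at positions 128–143 — its reverse complement GCAGGGCATCTCCCAT is not present.
Both primers anneal to the bottom strand with 3' ends pointing the same way, so neither can prime synthesis back toward the other.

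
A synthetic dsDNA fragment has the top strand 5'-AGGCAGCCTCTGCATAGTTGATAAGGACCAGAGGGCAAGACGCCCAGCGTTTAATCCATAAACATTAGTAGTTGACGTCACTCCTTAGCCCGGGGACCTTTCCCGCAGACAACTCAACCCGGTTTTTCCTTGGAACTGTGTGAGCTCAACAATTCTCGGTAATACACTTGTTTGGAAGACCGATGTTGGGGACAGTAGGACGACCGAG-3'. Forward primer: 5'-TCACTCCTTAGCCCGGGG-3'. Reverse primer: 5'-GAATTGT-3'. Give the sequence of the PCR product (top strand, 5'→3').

Forward primer TCACTCCTTAGCCCGGGG is found on the top strand at positions 78–95.
The reverse primer's reverse complement is ACAATTC, which matches the template at positions 149–155.
The product is the template from position 78 through 155 (78 bp).

5'-TCACTCCTTAGCCCGGGGACCTTTCCCGCAGACAACTCAACCCGGTTTTTCCTTGGAACTGTGTGAGCTCAACAATTC-3'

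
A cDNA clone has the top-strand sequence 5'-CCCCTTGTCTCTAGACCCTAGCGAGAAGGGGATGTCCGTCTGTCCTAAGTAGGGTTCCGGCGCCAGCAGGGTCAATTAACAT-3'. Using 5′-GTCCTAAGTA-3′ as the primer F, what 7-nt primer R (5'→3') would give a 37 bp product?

5'-TAATTGA-3'

The forward primer binds at positions 42–51, so a 37 bp product ends at position 42 + 37 − 1 = 78.
The reverse primer anneals to the top strand over positions 72–78, i.e. to TCAATTA.
Its sequence written 5'→3' is the reverse complement: TAATTGA.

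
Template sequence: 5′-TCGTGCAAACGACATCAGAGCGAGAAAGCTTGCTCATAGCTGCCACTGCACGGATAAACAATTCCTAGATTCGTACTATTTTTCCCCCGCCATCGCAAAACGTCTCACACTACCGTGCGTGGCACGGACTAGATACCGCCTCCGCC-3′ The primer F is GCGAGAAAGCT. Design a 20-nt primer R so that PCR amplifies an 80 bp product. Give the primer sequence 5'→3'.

5'-TTTGCGATGGCGGGGGAAAA-3'

The forward primer binds at positions 20–30, so an 80 bp product ends at position 20 + 80 − 1 = 99.
The reverse primer anneals to the top strand over positions 80–99, i.e. to TTTTCCCCCGCCATCGCAAA.
Its sequence written 5'→3' is the reverse complement: TTTGCGATGGCGGGGGAAAA.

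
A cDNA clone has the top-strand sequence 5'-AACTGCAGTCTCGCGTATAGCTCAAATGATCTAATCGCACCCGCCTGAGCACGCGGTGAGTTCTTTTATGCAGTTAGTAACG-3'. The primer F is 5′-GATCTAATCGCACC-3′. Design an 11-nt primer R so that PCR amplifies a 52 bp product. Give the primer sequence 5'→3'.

The forward primer binds at positions 28–41, so a 52 bp product ends at position 28 + 52 − 1 = 79.
The reverse primer anneals to the top strand over positions 69–79, i.e. to TGCAGTTAGTA.
Its sequence written 5'→3' is the reverse complement: TACTAACTGCA.

5'-TACTAACTGCA-3'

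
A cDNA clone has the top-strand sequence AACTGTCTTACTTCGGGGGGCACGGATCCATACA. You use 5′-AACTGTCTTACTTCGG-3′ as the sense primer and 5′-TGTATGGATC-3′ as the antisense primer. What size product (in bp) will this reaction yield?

34 bp

Forward primer AACTGTCTTACTTCGG is found on the top strand at positions 1–16.
Reverse complement of the reverse primer: GATCCATACA. This occurs on the top strand at positions 25–34.
Product length = (reverse-primer end) − (forward-primer start) + 1 = 34 − 1 + 1 = 34 bp.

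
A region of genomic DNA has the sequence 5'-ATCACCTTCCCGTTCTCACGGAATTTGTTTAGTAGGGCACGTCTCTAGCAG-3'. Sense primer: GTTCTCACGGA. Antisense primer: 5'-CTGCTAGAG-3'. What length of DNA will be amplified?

The forward primer matches the template at positions 12–22.
Reverse complement of the reverse primer: CTCTAGCAG. This occurs on the top strand at positions 43–51.
Product length = (reverse-primer end) − (forward-primer start) + 1 = 51 − 12 + 1 = 40 bp.

40 bp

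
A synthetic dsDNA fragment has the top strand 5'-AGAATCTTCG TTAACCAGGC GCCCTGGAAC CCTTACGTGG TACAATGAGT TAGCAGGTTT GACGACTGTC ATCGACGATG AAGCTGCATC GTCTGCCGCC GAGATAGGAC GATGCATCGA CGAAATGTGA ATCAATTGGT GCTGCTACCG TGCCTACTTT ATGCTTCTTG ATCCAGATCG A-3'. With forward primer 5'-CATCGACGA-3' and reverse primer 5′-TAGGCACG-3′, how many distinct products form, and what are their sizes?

The forward primer CATCGACGA matches the top strand at positions 70–78, 115–123.
The reverse primer's reverse complement is CGTGCCTA, matching at positions 149–156.
Each forward site pairs with the reverse site to give a product ending at position 156: sizes 87, 42 bp.

Two products: 87 bp, 42 bp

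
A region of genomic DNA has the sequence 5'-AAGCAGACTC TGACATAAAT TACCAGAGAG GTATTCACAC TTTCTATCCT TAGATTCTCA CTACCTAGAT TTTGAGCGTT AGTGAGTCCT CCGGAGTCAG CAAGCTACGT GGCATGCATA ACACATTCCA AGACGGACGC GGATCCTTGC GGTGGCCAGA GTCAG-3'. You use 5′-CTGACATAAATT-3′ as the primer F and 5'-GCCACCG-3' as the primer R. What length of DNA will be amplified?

147 bp

The forward primer matches the template at positions 10–21.
Taking the reverse complement of GCCACCG gives CGGTGGC, found at positions 150–156 on the template; the primer anneals here to the top strand with its 3' end pointing upstream.
Product length = (reverse-primer end) − (forward-primer start) + 1 = 156 − 10 + 1 = 147 bp.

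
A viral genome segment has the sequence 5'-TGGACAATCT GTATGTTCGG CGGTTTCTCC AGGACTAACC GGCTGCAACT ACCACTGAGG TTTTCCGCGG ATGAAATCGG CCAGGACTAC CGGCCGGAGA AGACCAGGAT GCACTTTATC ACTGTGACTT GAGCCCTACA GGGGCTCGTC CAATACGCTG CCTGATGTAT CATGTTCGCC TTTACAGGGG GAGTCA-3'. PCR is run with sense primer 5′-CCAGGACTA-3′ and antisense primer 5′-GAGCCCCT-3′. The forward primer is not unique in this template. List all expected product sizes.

The forward primer CCAGGACTA matches the top strand at positions 29–37, 81–89.
The reverse primer's reverse complement is AGGGGCTC, matching at positions 140–147.
Each forward site pairs with the reverse site to give a product ending at position 147: sizes 119, 67 bp.

119 bp, 67 bp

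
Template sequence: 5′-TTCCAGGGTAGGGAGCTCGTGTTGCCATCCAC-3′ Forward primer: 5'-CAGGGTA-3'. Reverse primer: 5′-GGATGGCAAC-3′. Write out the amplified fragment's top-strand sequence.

Forward primer CAGGGTA is found on the top strand at positions 4–10.
The reverse primer's reverse complement is GTTGCCATCC, which matches the template at positions 21–30.
The product is the template from position 4 through 30 (27 bp).

5'-CAGGGTAGGGAGCTCGTGTTGCCATCC-3'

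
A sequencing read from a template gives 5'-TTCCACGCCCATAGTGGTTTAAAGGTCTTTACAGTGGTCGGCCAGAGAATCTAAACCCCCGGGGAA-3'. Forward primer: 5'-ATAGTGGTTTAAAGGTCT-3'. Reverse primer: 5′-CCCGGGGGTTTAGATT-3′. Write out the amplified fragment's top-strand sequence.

The forward primer matches the template at positions 11–28.
Reverse complement of the reverse primer: AATCTAAACCCCCGGG. This occurs on the top strand at positions 48–63.
The product is the template from position 11 through 63 (53 bp).

5'-ATAGTGGTTTAAAGGTCTTTACAGTGGTCGGCCAGAGAATCTAAACCCCCGGG-3'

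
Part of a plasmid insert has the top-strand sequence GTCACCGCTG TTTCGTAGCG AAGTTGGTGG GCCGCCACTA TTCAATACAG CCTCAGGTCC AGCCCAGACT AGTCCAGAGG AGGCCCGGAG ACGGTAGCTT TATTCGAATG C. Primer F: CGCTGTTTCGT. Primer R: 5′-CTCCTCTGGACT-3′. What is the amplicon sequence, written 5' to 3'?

5'-CGCTGTTTCGTAGCGAAGTTGGTGGGCCGCCACTATTCAATACAGCCTCAGGTCCAGCCCAGACTAGTCCAGAGGAG-3'

The forward primer matches the template at positions 6–16.
Reverse complement of the reverse primer: AGTCCAGAGGAG. This occurs on the top strand at positions 71–82.
The product is the template from position 6 through 82 (77 bp).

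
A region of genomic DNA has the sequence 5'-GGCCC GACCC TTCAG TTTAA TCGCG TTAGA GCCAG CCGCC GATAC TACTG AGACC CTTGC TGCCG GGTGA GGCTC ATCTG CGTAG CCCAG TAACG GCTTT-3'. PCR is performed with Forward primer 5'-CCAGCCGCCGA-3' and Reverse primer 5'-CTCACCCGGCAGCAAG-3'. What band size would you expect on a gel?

40 bp

The forward primer matches the template at positions 32–42.
Taking the reverse complement of CTCACCCGGCAGCAAG gives CTTGCTGCCGGGTGAG, found at positions 56–71 on the template; the primer anneals here to the top strand with its 3' end pointing upstream.
Product length = (reverse-primer end) − (forward-primer start) + 1 = 71 − 32 + 1 = 40 bp.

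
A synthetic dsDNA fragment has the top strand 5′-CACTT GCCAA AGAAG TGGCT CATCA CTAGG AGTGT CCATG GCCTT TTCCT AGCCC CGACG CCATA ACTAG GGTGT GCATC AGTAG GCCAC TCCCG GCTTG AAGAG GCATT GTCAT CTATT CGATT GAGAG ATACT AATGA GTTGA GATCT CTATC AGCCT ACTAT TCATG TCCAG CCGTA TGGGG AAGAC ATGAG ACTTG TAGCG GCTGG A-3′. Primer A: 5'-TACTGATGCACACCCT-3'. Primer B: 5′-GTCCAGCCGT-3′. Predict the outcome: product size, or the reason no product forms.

Primer A (TACTGATGCACACCCT) has reverse complement AGGGTGTGCATCAGTA, which matches the top strand at positions 69–84; primer A anneals to the top strand there with its 3' end pointing upstream toward position 69.
Primer B (GTCCAGCCGT) matches the top strand directly at positions 170–179; it anneals to the bottom strand with its 3' end pointing downstream toward position 179.
The 3' ends diverge (primer A extends toward position 1, primer B toward position 211), so the primers never converge on a shared product.

No product — the primers' 3' ends point away from each other.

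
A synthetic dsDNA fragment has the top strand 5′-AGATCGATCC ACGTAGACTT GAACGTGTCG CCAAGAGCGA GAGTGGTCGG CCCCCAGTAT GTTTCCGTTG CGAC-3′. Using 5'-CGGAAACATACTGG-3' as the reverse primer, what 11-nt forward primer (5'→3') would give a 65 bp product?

5'-ATCGATCCACG-3'

The reverse primer's reverse complement CCAGTATGTTTCCG matches the template at positions 54–67, so the product ends at position 67.
A 65 bp product then starts at position 67 − 65 + 1 = 3.
The forward primer is identical to the top strand there: ATCGATCCACG.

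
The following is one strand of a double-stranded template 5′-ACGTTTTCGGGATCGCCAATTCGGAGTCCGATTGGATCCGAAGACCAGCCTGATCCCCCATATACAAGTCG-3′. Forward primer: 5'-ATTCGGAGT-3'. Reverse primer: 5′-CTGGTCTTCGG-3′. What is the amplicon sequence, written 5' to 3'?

5'-ATTCGGAGTCCGATTGGATCCGAAGACCAG-3'

Forward primer ATTCGGAGT is found on the top strand at positions 19–27.
The reverse primer's reverse complement is CCGAAGACCAG, which matches the template at positions 38–48.
The product is the template from position 19 through 48 (30 bp).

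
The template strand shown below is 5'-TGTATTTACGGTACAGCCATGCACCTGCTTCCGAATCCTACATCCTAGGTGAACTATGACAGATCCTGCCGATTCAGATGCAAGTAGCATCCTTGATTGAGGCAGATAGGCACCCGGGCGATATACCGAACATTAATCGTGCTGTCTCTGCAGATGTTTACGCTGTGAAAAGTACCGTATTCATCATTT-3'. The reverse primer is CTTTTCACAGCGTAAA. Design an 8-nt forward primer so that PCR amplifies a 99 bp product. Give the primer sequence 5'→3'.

5'-TCAGATGC-3'

The reverse primer's reverse complement TTTACGCTGTGAAAAG matches the template at positions 157–172, so the product ends at position 172.
A 99 bp product then starts at position 172 − 99 + 1 = 74.
The forward primer is identical to the top strand there: TCAGATGC.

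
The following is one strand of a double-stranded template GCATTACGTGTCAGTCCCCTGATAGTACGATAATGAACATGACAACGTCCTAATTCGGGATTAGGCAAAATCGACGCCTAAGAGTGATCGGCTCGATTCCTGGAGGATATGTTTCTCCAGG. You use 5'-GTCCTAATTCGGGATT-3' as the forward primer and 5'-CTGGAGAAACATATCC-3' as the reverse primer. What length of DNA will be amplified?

74 bp

Forward primer GTCCTAATTCGGGATT is found on the top strand at positions 47–62.
The reverse primer's reverse complement is GGATATGTTTCTCCAG, which matches the template at positions 105–120.
The product runs from position 47 to position 120, so its length is 120 − 47 + 1 = 74 bp.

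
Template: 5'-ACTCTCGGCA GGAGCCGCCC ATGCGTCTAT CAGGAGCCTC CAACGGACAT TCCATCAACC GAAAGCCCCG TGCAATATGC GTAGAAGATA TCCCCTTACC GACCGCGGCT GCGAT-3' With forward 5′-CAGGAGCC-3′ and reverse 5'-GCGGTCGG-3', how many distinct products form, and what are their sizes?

The forward primer CAGGAGCC matches the top strand at positions 9–16, 31–38.
The reverse primer's reverse complement is CCGACCGC, matching at positions 99–106.
Each forward site pairs with the reverse site to give a product ending at position 106: sizes 98, 76 bp.

Two products: 98 bp, 76 bp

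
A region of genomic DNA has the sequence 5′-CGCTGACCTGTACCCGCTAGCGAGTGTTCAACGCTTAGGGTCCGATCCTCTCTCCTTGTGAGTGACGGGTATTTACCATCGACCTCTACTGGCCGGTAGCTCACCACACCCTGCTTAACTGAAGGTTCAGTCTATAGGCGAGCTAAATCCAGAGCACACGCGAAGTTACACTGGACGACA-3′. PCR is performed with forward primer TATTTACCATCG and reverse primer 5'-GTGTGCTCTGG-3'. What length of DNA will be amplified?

Scanning the template, TATTTACCATCG occurs at positions 70–81; this primer anneals to the bottom strand there with its 3' end pointing downstream.
Reverse complement of the reverse primer: CCAGAGCACAC. This occurs on the top strand at positions 149–159.
Product length = (reverse-primer end) − (forward-primer start) + 1 = 159 − 70 + 1 = 90 bp.

90 bp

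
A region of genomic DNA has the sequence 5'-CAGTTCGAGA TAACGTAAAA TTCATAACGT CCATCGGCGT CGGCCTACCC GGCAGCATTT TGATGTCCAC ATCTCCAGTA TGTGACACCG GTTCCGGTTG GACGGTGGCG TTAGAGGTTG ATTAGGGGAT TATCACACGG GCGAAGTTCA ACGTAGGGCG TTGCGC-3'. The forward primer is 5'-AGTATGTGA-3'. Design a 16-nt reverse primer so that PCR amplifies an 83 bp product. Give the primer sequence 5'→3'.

5'-GCCCTACGTTGAACTT-3'

The forward primer binds at positions 77–85, so an 83 bp product ends at position 77 + 83 − 1 = 159.
The reverse primer anneals to the top strand over positions 144–159, i.e. to AAGTTCAACGTAGGGC.
Its sequence written 5'→3' is the reverse complement: GCCCTACGTTGAACTT.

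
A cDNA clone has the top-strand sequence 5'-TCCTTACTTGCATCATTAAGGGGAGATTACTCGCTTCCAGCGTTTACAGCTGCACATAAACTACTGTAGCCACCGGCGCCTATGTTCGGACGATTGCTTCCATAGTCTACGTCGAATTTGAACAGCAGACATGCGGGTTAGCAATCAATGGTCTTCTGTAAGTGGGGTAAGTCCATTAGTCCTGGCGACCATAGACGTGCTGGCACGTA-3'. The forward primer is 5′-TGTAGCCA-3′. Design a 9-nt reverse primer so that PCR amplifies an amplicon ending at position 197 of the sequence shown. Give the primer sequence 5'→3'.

5'-CGTCTATGG-3'

The forward primer binds at positions 65–72; the product's 3' end on the top strand is position 197.
The reverse primer anneals to the top strand over positions 189–197, i.e. to CCATAGACG.
Its sequence written 5'→3' is the reverse complement: CGTCTATGG.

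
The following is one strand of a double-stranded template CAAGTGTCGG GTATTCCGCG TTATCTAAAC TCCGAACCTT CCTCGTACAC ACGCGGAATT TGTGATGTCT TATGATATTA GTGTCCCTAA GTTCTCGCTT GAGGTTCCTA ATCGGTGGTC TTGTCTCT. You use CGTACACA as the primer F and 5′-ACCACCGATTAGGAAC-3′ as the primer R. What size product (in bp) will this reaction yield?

76 bp

Scanning the template, CGTACACA occurs at positions 44–51; this primer anneals to the bottom strand there with its 3' end pointing downstream.
The reverse primer's reverse complement is GTTCCTAATCGGTGGT, which matches the template at positions 104–119.
Amplicon spans positions 44–119: 76 bp.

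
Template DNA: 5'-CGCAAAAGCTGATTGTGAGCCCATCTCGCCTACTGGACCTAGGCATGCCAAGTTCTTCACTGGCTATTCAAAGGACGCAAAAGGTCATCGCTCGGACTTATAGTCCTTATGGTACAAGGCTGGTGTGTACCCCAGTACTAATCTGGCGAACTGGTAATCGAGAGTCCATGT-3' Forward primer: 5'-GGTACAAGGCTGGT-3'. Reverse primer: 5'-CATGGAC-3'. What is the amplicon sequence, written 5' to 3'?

5'-GGTACAAGGCTGGTGTGTACCCCAGTACTAATCTGGCGAACTGGTAATCGAGAGTCCATG-3'

The forward primer matches the template at positions 111–124.
Taking the reverse complement of CATGGAC gives GTCCATG, found at positions 164–170 on the template; the primer anneals here to the top strand with its 3' end pointing upstream.
The product is the template from position 111 through 170 (60 bp).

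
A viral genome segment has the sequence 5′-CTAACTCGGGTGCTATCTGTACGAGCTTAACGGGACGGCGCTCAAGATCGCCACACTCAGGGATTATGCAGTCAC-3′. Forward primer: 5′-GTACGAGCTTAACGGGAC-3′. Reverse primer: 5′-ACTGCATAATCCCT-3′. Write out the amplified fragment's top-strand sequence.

5'-GTACGAGCTTAACGGGACGGCGCTCAAGATCGCCACACTCAGGGATTATGCAGT-3'

The forward primer matches the template at positions 19–36.
The reverse primer's reverse complement is AGGGATTATGCAGT, which matches the template at positions 59–72.
The product is the template from position 19 through 72 (54 bp).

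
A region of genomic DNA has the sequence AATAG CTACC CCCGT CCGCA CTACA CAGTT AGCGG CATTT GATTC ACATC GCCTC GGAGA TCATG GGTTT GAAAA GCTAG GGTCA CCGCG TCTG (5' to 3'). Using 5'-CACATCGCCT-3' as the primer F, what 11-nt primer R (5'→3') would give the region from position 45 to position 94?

5'-CAGACGCGGTG-3'

The product's 3' end on the top strand is position 94.
The reverse primer anneals to the top strand over positions 84–94, i.e. to CACCGCGTCTG.
Its sequence written 5'→3' is the reverse complement: CAGACGCGGTG.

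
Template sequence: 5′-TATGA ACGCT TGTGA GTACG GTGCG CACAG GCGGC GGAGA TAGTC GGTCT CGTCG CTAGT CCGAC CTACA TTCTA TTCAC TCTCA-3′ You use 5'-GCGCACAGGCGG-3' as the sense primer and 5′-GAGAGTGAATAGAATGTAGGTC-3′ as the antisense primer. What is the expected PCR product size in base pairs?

Forward primer GCGCACAGGCGG is found on the top strand at positions 23–34.
The reverse primer's reverse complement is GACCTACATTCTATTCACTCTC, which matches the template at positions 63–84.
The product runs from position 23 to position 84, so its length is 84 − 23 + 1 = 62 bp.

62 bp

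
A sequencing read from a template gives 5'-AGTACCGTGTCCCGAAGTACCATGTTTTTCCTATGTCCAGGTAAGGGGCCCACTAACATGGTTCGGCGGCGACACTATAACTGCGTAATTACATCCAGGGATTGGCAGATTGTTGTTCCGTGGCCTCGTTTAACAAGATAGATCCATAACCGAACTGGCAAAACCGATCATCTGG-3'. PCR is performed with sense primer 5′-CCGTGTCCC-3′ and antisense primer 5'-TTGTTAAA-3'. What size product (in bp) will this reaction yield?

Scanning the template, CCGTGTCCC occurs at positions 5–13; this primer anneals to the bottom strand there with its 3' end pointing downstream.
The reverse primer's reverse complement is TTTAACAA, which matches the template at positions 129–136.
Product length = (reverse-primer end) − (forward-primer start) + 1 = 136 − 5 + 1 = 132 bp.

132 bp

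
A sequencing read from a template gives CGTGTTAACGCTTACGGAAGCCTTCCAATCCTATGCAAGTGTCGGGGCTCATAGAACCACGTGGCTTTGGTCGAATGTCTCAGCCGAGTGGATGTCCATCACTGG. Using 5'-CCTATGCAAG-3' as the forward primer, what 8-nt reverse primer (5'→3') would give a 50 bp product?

5'-GACATTCG-3'

The forward primer binds at positions 30–39, so a 50 bp product ends at position 30 + 50 − 1 = 79.
The reverse primer anneals to the top strand over positions 72–79, i.e. to CGAATGTC.
Its sequence written 5'→3' is the reverse complement: GACATTCG.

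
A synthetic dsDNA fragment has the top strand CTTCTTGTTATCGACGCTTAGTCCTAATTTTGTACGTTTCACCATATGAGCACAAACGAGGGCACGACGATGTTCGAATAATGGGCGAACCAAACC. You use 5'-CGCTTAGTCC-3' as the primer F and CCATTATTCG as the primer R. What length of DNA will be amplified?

Scanning the template, CGCTTAGTCC occurs at positions 15–24; this primer anneals to the bottom strand there with its 3' end pointing downstream.
Reverse complement of the reverse primer: CGAATAATGG. This occurs on the top strand at positions 75–84.
The product runs from position 15 to position 84, so its length is 84 − 15 + 1 = 70 bp.

70 bp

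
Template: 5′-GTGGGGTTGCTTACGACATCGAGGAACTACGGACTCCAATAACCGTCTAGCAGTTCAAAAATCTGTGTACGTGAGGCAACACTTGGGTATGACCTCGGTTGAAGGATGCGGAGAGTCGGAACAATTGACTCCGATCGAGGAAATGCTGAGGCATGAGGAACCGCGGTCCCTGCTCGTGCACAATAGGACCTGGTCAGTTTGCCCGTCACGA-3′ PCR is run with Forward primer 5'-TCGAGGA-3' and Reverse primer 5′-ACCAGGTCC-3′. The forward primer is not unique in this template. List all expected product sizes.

The forward primer TCGAGGA matches the top strand at positions 19–25, 135–141.
The reverse primer's reverse complement is GGACCTGGT, matching at positions 186–194.
Each forward site pairs with the reverse site to give a product ending at position 194: sizes 176, 60 bp.

176 bp, 60 bp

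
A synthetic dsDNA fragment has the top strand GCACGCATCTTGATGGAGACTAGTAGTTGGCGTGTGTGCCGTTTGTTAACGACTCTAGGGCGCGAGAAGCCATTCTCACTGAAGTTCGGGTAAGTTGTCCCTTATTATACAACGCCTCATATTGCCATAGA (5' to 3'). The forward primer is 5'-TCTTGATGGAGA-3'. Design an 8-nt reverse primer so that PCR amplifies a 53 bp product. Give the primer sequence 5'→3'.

5'-CCCTAGAG-3'

The forward primer binds at positions 8–19, so a 53 bp product ends at position 8 + 53 − 1 = 60.
The reverse primer anneals to the top strand over positions 53–60, i.e. to CTCTAGGG.
Its sequence written 5'→3' is the reverse complement: CCCTAGAG.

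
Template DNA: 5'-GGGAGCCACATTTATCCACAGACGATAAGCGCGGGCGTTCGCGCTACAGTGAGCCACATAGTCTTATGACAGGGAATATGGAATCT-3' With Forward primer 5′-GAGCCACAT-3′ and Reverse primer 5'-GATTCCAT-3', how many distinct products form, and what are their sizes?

The forward primer GAGCCACAT matches the top strand at positions 3–11, 51–59.
The reverse primer's reverse complement is ATGGAATC, matching at positions 78–85.
Each forward site pairs with the reverse site to give a product ending at position 85: sizes 83, 35 bp.

Two products: 83 bp, 35 bp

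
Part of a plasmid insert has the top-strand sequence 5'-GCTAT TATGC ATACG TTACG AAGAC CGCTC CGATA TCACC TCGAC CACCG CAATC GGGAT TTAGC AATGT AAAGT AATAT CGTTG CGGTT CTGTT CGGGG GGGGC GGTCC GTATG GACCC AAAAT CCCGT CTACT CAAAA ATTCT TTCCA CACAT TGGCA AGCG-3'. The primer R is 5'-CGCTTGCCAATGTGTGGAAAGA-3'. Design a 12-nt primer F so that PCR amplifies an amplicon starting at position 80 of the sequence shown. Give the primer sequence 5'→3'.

The reverse primer's reverse complement TCTTTCCACACATTGGCAAGCG matches the template at positions 143–164; the product starts at position 80.
The forward primer is identical to the top strand over positions 80–91: TCGTTGCGGTTC.

5'-TCGTTGCGGTTC-3'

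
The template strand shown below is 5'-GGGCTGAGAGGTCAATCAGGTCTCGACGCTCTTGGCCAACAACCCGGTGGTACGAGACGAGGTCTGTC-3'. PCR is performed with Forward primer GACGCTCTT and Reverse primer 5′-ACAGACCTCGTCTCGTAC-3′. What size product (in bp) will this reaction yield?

43 bp

The forward primer matches the template at positions 25–33.
The reverse primer's reverse complement is GTACGAGACGAGGTCTGT, which matches the template at positions 50–67.
Amplicon spans positions 25–67: 43 bp.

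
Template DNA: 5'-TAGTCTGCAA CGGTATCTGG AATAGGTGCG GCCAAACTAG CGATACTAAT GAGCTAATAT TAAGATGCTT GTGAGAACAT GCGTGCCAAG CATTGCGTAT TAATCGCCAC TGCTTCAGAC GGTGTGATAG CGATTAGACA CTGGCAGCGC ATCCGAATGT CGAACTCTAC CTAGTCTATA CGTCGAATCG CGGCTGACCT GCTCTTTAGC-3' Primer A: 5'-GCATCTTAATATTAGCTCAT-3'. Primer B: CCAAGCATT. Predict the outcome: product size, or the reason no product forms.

No product — the primers' 3' ends point away from each other.

Primer A (GCATCTTAATATTAGCTCAT) has reverse complement ATGAGCTAATATTAAGATGC, which matches the top strand at positions 49–68; primer A anneals to the top strand there with its 3' end pointing upstream toward position 49.
Primer B (CCAAGCATT) matches the top strand directly at positions 86–94; it anneals to the bottom strand with its 3' end pointing downstream toward position 94.
The 3' ends diverge (primer A extends toward position 1, primer B toward position 210), so the primers never converge on a shared product.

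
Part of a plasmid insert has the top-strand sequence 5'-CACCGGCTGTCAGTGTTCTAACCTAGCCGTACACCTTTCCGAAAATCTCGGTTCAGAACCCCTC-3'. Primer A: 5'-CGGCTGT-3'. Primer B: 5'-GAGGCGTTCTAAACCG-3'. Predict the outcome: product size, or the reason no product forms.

No product — primer B has no binding site in the template.

Primer B (GAGGCGTTCTAAACCG) does not match the top strand, and its reverse complement CGGTTTAGAACGCCTC does not match either.
With no annealing site for primer B, no amplification occurs.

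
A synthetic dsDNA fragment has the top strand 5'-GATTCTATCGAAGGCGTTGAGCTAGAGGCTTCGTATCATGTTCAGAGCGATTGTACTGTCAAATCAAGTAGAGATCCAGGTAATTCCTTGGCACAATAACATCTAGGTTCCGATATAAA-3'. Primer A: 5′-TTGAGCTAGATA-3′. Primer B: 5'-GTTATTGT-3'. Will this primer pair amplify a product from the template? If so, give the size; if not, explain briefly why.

No product — primer A has no binding site in the template.

Primer A (TTGAGCTAGATA) does not match the top strand, and its reverse complement TATCTAGCTCAA does not match either.
With no annealing site for primer A, no amplification occurs.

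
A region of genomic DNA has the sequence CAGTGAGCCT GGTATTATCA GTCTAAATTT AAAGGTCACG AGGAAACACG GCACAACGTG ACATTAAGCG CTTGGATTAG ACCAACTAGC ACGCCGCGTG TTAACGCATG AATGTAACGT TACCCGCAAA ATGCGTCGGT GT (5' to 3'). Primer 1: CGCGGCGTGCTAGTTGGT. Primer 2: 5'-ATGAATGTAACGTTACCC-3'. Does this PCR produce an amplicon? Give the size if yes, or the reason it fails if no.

Primer 1 (CGCGGCGTGCTAGTTGGT) has reverse complement ACCAACTAGCACGCCGCG, which matches the top strand at positions 81–98; primer 1 anneals to the top strand there with its 3' end pointing upstream toward position 81.
Primer 2 (ATGAATGTAACGTTACCC) matches the top strand directly at positions 108–125; it anneals to the bottom strand with its 3' end pointing downstream toward position 125.
The 3' ends diverge (primer 1 extends toward position 1, primer 2 toward position 142), so the primers never converge on a shared product.

No product — the primers' 3' ends point away from each other.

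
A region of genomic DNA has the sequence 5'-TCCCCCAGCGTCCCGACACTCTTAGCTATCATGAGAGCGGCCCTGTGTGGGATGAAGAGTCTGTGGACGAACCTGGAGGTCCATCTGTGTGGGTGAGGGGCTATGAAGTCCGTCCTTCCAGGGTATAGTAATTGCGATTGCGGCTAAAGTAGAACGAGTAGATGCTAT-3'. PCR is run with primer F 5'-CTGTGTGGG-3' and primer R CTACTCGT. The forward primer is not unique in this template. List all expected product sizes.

The forward primer CTGTGTGGG matches the top strand at positions 43–51, 85–93.
The reverse primer's reverse complement is ACGAGTAG, matching at positions 154–161.
Each forward site pairs with the reverse site to give a product ending at position 161: sizes 119, 77 bp.

119 bp, 77 bp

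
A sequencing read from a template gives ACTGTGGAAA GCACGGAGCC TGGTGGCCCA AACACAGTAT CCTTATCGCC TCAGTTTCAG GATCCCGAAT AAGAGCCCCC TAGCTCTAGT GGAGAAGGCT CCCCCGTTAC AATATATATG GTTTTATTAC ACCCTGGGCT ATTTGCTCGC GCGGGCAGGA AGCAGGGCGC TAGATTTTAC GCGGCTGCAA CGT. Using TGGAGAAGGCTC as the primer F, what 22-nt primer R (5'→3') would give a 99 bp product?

5'-GCAGCCGCGTAAAATCTAGCGC-3'

The forward primer binds at positions 90–101, so a 99 bp product ends at position 90 + 99 − 1 = 188.
The reverse primer anneals to the top strand over positions 167–188, i.e. to GCGCTAGATTTTACGCGGCTGC.
Its sequence written 5'→3' is the reverse complement: GCAGCCGCGTAAAATCTAGCGC.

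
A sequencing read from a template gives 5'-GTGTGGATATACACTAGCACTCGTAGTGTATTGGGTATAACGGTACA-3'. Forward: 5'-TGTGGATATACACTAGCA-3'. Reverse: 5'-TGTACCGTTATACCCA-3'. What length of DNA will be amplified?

46 bp

Scanning the template, TGTGGATATACACTAGCA occurs at positions 2–19; this primer anneals to the bottom strand there with its 3' end pointing downstream.
Reverse complement of the reverse primer: TGGGTATAACGGTACA. This occurs on the top strand at positions 32–47.
The product runs from position 2 to position 47, so its length is 47 − 2 + 1 = 46 bp.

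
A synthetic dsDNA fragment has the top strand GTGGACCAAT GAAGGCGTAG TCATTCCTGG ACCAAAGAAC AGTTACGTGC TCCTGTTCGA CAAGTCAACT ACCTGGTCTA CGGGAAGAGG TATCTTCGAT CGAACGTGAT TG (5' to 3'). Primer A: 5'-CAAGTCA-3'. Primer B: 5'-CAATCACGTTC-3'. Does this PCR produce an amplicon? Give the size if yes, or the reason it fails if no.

Primer A (CAAGTCA) matches the top strand at positions 61–67; it acts as a forward primer.
Primer B's reverse complement is GAACGTGATTG, matching the top strand at positions 102–112; it acts as a reverse primer.
The 3' ends face each other across positions 61–112, giving a 52 bp product.

Yes — a 52 bp product.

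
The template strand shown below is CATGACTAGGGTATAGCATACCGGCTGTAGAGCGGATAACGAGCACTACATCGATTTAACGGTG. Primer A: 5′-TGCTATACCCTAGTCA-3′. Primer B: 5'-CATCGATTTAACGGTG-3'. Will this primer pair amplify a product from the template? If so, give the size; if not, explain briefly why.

No product — the primers' 3' ends point away from each other.

Primer A (TGCTATACCCTAGTCA) has reverse complement TGACTAGGGTATAGCA, which matches the top strand at positions 3–18; primer A anneals to the top strand there with its 3' end pointing upstream toward position 3.
Primer B (CATCGATTTAACGGTG) matches the top strand directly at positions 49–64; it anneals to the bottom strand with its 3' end pointing downstream toward position 64.
The 3' ends diverge (primer A extends toward position 1, primer B toward position 64), so the primers never converge on a shared product.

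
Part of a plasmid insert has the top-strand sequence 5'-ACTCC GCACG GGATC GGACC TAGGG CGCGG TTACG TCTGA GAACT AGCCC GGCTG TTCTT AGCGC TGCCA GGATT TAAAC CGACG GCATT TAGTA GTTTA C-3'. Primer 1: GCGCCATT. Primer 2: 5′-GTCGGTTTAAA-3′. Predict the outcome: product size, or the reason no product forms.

No product — primer 1 has no binding site in the template.

Primer 1 (GCGCCATT) does not match the top strand, and its reverse complement AATGGCGC does not match either.
With no annealing site for primer 1, no amplification occurs.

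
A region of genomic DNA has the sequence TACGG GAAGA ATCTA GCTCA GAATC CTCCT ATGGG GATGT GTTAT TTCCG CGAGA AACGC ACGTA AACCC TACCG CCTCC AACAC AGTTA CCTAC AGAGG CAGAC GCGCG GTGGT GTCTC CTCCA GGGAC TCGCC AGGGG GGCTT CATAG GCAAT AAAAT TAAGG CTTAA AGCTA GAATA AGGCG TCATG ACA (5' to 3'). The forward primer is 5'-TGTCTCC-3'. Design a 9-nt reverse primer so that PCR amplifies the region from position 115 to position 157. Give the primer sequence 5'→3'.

5'-TTATTGCCT-3'

The product's 3' end on the top strand is position 157.
The reverse primer anneals to the top strand over positions 149–157, i.e. to AGGCAATAA.
Its sequence written 5'→3' is the reverse complement: TTATTGCCT.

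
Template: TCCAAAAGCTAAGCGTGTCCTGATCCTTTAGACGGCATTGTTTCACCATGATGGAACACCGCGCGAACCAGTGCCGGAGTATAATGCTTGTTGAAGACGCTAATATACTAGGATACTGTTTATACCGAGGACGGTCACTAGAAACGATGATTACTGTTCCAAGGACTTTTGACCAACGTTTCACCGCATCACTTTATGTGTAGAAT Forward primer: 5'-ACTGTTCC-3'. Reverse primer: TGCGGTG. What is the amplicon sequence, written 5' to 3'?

The forward primer matches the template at positions 153–160.
Reverse complement of the reverse primer: CACCGCA. This occurs on the top strand at positions 182–188.
The product is the template from position 153 through 188 (36 bp).

5'-ACTGTTCCAAGGACTTTTGACCAACGTTTCACCGCA-3'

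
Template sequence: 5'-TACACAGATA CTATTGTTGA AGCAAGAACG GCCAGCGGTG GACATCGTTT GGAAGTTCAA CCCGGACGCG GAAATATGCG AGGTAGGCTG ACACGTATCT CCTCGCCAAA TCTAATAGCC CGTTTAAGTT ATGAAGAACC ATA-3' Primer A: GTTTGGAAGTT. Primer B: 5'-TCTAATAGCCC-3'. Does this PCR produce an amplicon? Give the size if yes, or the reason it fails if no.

No product — both primers anneal to the same strand and extend in the same direction.

Primer A (GTTTGGAAGTT) matches the top strand at positions 47–57 (3' end points downstream).
Primer B (TCTAATAGCCC) also matches the top strand directly, at positions 111–121 — its reverse complement GGGCTATTAGA is not present.
Both primers anneal to the bottom strand with 3' ends pointing the same way, so neither can prime synthesis back toward the other.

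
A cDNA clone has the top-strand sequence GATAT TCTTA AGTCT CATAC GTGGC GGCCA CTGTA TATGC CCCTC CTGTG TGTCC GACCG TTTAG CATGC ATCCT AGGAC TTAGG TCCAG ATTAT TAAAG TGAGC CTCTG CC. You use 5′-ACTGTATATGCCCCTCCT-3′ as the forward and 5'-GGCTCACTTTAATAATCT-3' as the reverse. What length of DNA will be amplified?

77 bp

The forward primer matches the template at positions 30–47.
Reverse complement of the reverse primer: AGATTATTAAAGTGAGCC. This occurs on the top strand at positions 89–106.
The product runs from position 30 to position 106, so its length is 106 − 30 + 1 = 77 bp.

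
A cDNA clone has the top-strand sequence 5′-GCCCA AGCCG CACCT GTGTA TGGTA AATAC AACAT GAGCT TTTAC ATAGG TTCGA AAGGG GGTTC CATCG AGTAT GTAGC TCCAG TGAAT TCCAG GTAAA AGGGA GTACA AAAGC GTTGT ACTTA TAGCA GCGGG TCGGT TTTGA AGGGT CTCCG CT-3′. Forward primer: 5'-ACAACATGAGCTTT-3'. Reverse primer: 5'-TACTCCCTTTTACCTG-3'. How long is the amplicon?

80 bp

Scanning the template, ACAACATGAGCTTT occurs at positions 29–42; this primer anneals to the bottom strand there with its 3' end pointing downstream.
Taking the reverse complement of TACTCCCTTTTACCTG gives CAGGTAAAAGGGAGTA, found at positions 93–108 on the template; the primer anneals here to the top strand with its 3' end pointing upstream.
The product runs from position 29 to position 108, so its length is 108 − 29 + 1 = 80 bp.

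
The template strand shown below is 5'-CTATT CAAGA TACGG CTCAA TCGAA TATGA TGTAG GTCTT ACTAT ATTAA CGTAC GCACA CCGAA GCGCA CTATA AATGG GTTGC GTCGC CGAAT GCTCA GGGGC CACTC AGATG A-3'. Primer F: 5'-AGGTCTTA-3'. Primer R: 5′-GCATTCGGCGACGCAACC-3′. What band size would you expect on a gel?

64 bp

Scanning the template, AGGTCTTA occurs at positions 34–41; this primer anneals to the bottom strand there with its 3' end pointing downstream.
Reverse complement of the reverse primer: GGTTGCGTCGCCGAATGC. This occurs on the top strand at positions 80–97.
Product length = (reverse-primer end) − (forward-primer start) + 1 = 97 − 34 + 1 = 64 bp.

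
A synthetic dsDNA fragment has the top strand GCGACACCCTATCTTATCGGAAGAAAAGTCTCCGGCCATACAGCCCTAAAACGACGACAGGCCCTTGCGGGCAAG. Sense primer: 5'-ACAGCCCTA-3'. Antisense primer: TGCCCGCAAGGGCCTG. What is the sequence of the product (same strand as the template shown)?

5'-ACAGCCCTAAAACGACGACAGGCCCTTGCGGGCA-3'

The forward primer matches the template at positions 40–48.
The reverse primer's reverse complement is CAGGCCCTTGCGGGCA, which matches the template at positions 58–73.
The product is the template from position 40 through 73 (34 bp).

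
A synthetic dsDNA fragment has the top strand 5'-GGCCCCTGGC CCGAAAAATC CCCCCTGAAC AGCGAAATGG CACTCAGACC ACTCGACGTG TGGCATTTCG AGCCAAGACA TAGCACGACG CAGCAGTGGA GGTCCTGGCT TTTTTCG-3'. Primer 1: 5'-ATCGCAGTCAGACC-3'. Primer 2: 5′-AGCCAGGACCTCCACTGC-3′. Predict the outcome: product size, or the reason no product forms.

Primer 1 (ATCGCAGTCAGACC) does not match the top strand, and its reverse complement GGTCTGACTGCGAT does not match either.
With no annealing site for primer 1, no amplification occurs.

No product — primer 1 has no binding site in the template.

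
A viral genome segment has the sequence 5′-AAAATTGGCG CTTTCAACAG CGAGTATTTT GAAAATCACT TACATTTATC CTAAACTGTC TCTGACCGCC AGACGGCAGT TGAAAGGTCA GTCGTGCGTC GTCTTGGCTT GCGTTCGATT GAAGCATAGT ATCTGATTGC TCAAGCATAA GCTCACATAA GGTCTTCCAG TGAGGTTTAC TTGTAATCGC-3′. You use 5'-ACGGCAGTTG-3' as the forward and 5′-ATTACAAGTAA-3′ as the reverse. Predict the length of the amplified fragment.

Scanning the template, ACGGCAGTTG occurs at positions 73–82; this primer anneals to the bottom strand there with its 3' end pointing downstream.
The reverse primer's reverse complement is TTACTTGTAAT, which matches the template at positions 177–187.
Product length = (reverse-primer end) − (forward-primer start) + 1 = 187 − 73 + 1 = 115 bp.

115 bp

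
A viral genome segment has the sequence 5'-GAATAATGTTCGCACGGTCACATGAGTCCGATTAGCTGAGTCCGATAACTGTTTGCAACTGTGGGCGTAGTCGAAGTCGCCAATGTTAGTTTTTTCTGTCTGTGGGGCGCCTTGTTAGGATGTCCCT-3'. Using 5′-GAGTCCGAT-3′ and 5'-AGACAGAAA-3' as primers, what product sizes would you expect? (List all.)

The forward primer GAGTCCGAT matches the top strand at positions 24–32, 38–46.
The reverse primer's reverse complement is TTTCTGTCT, matching at positions 93–101.
Each forward site pairs with the reverse site to give a product ending at position 101: sizes 78, 64 bp.

78 bp, 64 bp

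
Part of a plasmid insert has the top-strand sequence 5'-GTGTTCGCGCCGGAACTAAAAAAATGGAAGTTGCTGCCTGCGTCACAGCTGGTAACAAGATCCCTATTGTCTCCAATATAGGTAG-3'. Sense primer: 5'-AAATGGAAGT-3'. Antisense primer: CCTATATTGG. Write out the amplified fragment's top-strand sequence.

The forward primer matches the template at positions 22–31.
Taking the reverse complement of CCTATATTGG gives CCAATATAGG, found at positions 73–82 on the template; the primer anneals here to the top strand with its 3' end pointing upstream.
The product is the template from position 22 through 82 (61 bp).

5'-AAATGGAAGTTGCTGCCTGCGTCACAGCTGGTAACAAGATCCCTATTGTCTCCAATATAGG-3'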